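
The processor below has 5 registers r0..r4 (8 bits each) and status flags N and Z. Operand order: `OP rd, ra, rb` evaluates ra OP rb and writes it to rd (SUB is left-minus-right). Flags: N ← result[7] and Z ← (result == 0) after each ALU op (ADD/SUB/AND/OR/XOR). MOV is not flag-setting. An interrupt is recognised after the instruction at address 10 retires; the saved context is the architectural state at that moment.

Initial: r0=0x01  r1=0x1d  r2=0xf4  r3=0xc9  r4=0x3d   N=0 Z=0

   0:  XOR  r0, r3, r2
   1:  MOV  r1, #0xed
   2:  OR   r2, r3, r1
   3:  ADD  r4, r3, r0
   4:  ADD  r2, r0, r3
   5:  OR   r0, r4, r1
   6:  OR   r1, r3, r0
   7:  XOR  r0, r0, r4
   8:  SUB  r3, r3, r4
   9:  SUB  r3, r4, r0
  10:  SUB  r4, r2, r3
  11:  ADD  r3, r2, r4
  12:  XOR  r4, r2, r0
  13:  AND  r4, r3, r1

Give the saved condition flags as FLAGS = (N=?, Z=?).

after  0: r0=0x3d r1=0x1d r2=0xf4 r3=0xc9 r4=0x3d  N=0 Z=0
after  1: r0=0x3d r1=0xed r2=0xf4 r3=0xc9 r4=0x3d  N=0 Z=0
after  2: r0=0x3d r1=0xed r2=0xed r3=0xc9 r4=0x3d  N=1 Z=0
after  3: r0=0x3d r1=0xed r2=0xed r3=0xc9 r4=0x06  N=0 Z=0
after  4: r0=0x3d r1=0xed r2=0x06 r3=0xc9 r4=0x06  N=0 Z=0
after  5: r0=0xef r1=0xed r2=0x06 r3=0xc9 r4=0x06  N=1 Z=0
after  6: r0=0xef r1=0xef r2=0x06 r3=0xc9 r4=0x06  N=1 Z=0
after  7: r0=0xe9 r1=0xef r2=0x06 r3=0xc9 r4=0x06  N=1 Z=0
after  8: r0=0xe9 r1=0xef r2=0x06 r3=0xc3 r4=0x06  N=1 Z=0
after  9: r0=0xe9 r1=0xef r2=0x06 r3=0x1d r4=0x06  N=0 Z=0
after 10: r0=0xe9 r1=0xef r2=0x06 r3=0x1d r4=0xe9  N=1 Z=0
-- IRQ taken; context saved, return-PC = 11 --

FLAGS = (N=1, Z=0)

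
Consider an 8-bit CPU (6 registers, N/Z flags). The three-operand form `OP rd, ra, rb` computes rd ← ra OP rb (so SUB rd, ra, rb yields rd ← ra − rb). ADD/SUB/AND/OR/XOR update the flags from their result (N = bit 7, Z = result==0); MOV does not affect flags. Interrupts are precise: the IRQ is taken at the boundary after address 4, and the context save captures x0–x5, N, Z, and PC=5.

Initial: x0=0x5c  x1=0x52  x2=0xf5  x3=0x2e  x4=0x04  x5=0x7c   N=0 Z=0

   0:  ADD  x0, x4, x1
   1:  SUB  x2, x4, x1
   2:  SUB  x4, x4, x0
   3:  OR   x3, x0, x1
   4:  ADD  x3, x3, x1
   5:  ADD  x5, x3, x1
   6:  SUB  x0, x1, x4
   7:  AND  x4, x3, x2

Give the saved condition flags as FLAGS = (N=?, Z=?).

after  0: x0=0x56 x1=0x52 x2=0xf5 x3=0x2e x4=0x04 x5=0x7c  N=0 Z=0
after  1: x0=0x56 x1=0x52 x2=0xb2 x3=0x2e x4=0x04 x5=0x7c  N=1 Z=0
after  2: x0=0x56 x1=0x52 x2=0xb2 x3=0x2e x4=0xae x5=0x7c  N=1 Z=0
after  3: x0=0x56 x1=0x52 x2=0xb2 x3=0x56 x4=0xae x5=0x7c  N=0 Z=0
after  4: x0=0x56 x1=0x52 x2=0xb2 x3=0xa8 x4=0xae x5=0x7c  N=1 Z=0
-- IRQ taken; context saved, return-PC = 5 --

FLAGS = (N=1, Z=0)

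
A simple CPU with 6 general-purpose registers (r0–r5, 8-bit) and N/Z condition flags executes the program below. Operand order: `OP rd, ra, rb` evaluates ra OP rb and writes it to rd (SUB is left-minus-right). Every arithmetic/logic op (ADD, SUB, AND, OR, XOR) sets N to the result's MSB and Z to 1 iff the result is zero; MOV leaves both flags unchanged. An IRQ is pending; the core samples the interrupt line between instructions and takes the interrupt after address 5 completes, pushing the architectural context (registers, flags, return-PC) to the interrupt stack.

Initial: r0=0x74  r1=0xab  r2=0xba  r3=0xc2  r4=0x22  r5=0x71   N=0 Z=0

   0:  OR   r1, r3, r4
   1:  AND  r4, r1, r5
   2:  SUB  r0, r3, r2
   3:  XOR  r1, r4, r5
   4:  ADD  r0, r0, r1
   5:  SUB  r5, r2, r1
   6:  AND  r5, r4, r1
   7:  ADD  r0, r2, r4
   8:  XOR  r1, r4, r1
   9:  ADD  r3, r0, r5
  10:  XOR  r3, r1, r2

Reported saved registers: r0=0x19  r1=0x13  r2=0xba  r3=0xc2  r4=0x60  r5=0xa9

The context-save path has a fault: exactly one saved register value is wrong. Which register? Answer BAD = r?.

after  0: r0=0x74 r1=0xe2 r2=0xba r3=0xc2 r4=0x22 r5=0x71  N=1 Z=0
after  1: r0=0x74 r1=0xe2 r2=0xba r3=0xc2 r4=0x60 r5=0x71  N=0 Z=0
after  2: r0=0x08 r1=0xe2 r2=0xba r3=0xc2 r4=0x60 r5=0x71  N=0 Z=0
after  3: r0=0x08 r1=0x11 r2=0xba r3=0xc2 r4=0x60 r5=0x71  N=0 Z=0
after  4: r0=0x19 r1=0x11 r2=0xba r3=0xc2 r4=0x60 r5=0x71  N=0 Z=0
after  5: r0=0x19 r1=0x11 r2=0xba r3=0xc2 r4=0x60 r5=0xa9  N=1 Z=0
-- IRQ taken; context saved, return-PC = 6 --
mismatch: r1: reported 0x13 vs actual 0x11

BAD = r1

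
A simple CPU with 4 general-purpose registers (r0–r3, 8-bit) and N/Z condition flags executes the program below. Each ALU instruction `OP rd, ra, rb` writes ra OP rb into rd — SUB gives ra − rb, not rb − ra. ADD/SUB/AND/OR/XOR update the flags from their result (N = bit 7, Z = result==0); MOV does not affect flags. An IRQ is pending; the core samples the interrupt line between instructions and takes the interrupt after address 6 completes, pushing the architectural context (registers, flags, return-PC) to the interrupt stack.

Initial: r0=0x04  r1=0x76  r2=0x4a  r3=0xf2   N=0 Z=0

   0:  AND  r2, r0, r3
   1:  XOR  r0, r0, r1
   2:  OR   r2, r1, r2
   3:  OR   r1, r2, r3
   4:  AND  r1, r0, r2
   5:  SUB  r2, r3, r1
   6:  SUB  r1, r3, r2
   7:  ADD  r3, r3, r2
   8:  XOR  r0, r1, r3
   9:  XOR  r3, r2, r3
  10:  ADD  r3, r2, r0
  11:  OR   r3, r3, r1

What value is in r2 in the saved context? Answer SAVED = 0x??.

after  0: r0=0x04 r1=0x76 r2=0x00 r3=0xf2  N=0 Z=1
after  1: r0=0x72 r1=0x76 r2=0x00 r3=0xf2  N=0 Z=0
after  2: r0=0x72 r1=0x76 r2=0x76 r3=0xf2  N=0 Z=0
after  3: r0=0x72 r1=0xf6 r2=0x76 r3=0xf2  N=1 Z=0
after  4: r0=0x72 r1=0x72 r2=0x76 r3=0xf2  N=0 Z=0
after  5: r0=0x72 r1=0x72 r2=0x80 r3=0xf2  N=1 Z=0
after  6: r0=0x72 r1=0x72 r2=0x80 r3=0xf2  N=0 Z=0
-- IRQ taken; context saved, return-PC = 7 --

SAVED = 0x80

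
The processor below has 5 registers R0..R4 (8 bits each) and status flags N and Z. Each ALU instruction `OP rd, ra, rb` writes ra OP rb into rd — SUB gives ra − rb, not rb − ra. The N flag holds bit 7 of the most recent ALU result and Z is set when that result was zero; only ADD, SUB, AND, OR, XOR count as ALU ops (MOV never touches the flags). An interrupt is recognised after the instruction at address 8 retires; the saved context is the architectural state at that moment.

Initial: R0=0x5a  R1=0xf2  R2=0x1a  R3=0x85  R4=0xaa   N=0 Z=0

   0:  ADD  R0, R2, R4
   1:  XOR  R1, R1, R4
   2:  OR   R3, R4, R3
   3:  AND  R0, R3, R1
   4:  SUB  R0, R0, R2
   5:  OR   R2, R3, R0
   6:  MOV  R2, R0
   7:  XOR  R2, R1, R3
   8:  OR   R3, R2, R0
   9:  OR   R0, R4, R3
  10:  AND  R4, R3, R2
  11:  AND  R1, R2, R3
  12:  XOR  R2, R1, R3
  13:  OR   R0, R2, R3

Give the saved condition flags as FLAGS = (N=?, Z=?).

FLAGS = (N=1, Z=0)

after  0: R0=0xc4 R1=0xf2 R2=0x1a R3=0x85 R4=0xaa  N=1 Z=0
after  1: R0=0xc4 R1=0x58 R2=0x1a R3=0x85 R4=0xaa  N=0 Z=0
after  2: R0=0xc4 R1=0x58 R2=0x1a R3=0xaf R4=0xaa  N=1 Z=0
after  3: R0=0x08 R1=0x58 R2=0x1a R3=0xaf R4=0xaa  N=0 Z=0
after  4: R0=0xee R1=0x58 R2=0x1a R3=0xaf R4=0xaa  N=1 Z=0
after  5: R0=0xee R1=0x58 R2=0xef R3=0xaf R4=0xaa  N=1 Z=0
after  6: R0=0xee R1=0x58 R2=0xee R3=0xaf R4=0xaa  N=1 Z=0
after  7: R0=0xee R1=0x58 R2=0xf7 R3=0xaf R4=0xaa  N=1 Z=0
after  8: R0=0xee R1=0x58 R2=0xf7 R3=0xff R4=0xaa  N=1 Z=0
-- IRQ taken; context saved, return-PC = 9 --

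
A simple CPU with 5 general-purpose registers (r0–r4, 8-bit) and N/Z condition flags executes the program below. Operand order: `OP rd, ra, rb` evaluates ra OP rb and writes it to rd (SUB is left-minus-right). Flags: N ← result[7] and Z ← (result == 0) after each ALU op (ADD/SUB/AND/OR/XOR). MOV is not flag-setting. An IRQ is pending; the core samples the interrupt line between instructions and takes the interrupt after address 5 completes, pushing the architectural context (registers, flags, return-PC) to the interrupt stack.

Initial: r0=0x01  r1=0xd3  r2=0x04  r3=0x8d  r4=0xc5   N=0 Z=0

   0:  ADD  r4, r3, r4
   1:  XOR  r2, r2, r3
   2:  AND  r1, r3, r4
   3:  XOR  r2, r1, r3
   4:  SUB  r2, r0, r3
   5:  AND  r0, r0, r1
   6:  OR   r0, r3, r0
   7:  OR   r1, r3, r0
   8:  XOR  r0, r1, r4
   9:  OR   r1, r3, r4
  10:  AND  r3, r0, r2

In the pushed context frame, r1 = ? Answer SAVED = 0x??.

SAVED = 0x00

after  0: r0=0x01 r1=0xd3 r2=0x04 r3=0x8d r4=0x52  N=0 Z=0
after  1: r0=0x01 r1=0xd3 r2=0x89 r3=0x8d r4=0x52  N=1 Z=0
after  2: r0=0x01 r1=0x00 r2=0x89 r3=0x8d r4=0x52  N=0 Z=1
after  3: r0=0x01 r1=0x00 r2=0x8d r3=0x8d r4=0x52  N=1 Z=0
after  4: r0=0x01 r1=0x00 r2=0x74 r3=0x8d r4=0x52  N=0 Z=0
after  5: r0=0x00 r1=0x00 r2=0x74 r3=0x8d r4=0x52  N=0 Z=1
-- IRQ taken; context saved, return-PC = 6 --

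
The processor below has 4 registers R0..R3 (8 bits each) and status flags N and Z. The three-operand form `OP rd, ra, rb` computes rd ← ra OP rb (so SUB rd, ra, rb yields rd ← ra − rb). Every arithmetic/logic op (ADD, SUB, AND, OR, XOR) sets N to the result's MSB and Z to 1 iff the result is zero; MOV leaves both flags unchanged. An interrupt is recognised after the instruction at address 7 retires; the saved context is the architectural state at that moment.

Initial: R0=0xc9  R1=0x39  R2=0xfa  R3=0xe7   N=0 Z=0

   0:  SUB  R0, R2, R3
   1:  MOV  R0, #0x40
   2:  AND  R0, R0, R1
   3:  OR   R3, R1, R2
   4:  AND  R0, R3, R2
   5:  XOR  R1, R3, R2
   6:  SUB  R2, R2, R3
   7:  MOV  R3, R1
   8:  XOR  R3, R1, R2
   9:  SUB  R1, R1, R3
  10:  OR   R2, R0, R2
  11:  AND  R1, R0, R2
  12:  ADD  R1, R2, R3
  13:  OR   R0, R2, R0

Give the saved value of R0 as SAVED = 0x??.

SAVED = 0xfa

after  0: R0=0x13 R1=0x39 R2=0xfa R3=0xe7  N=0 Z=0
after  1: R0=0x40 R1=0x39 R2=0xfa R3=0xe7  N=0 Z=0
after  2: R0=0x00 R1=0x39 R2=0xfa R3=0xe7  N=0 Z=1
after  3: R0=0x00 R1=0x39 R2=0xfa R3=0xfb  N=1 Z=0
after  4: R0=0xfa R1=0x39 R2=0xfa R3=0xfb  N=1 Z=0
after  5: R0=0xfa R1=0x01 R2=0xfa R3=0xfb  N=0 Z=0
after  6: R0=0xfa R1=0x01 R2=0xff R3=0xfb  N=1 Z=0
after  7: R0=0xfa R1=0x01 R2=0xff R3=0x01  N=1 Z=0
-- IRQ taken; context saved, return-PC = 8 --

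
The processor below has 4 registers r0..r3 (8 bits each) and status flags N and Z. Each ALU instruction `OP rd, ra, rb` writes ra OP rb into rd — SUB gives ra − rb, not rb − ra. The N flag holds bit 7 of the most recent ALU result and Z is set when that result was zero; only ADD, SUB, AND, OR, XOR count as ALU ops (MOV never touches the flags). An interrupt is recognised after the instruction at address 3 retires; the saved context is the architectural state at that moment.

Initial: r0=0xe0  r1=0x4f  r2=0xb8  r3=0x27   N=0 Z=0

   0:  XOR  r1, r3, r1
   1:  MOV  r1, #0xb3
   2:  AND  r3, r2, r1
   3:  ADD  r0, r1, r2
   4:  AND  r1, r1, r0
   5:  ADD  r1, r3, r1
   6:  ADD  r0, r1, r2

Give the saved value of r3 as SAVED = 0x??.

after  0: r0=0xe0 r1=0x68 r2=0xb8 r3=0x27  N=0 Z=0
after  1: r0=0xe0 r1=0xb3 r2=0xb8 r3=0x27  N=0 Z=0
after  2: r0=0xe0 r1=0xb3 r2=0xb8 r3=0xb0  N=1 Z=0
after  3: r0=0x6b r1=0xb3 r2=0xb8 r3=0xb0  N=0 Z=0
-- IRQ taken; context saved, return-PC = 4 --

SAVED = 0xb0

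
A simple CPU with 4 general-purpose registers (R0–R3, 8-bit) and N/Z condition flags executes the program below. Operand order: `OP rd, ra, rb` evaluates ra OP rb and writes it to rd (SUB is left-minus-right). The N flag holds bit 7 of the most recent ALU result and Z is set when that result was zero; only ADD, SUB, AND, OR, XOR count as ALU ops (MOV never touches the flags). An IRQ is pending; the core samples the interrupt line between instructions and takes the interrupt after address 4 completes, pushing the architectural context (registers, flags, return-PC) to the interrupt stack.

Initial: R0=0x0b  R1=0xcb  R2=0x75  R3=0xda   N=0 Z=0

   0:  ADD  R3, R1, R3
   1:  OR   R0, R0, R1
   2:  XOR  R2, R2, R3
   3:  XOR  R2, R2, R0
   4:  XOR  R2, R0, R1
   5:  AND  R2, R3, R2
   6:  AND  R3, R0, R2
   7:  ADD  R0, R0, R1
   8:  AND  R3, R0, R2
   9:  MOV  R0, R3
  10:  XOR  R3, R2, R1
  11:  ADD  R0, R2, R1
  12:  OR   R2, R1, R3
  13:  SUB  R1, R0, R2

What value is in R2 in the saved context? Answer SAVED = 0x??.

after  0: R0=0x0b R1=0xcb R2=0x75 R3=0xa5  N=1 Z=0
after  1: R0=0xcb R1=0xcb R2=0x75 R3=0xa5  N=1 Z=0
after  2: R0=0xcb R1=0xcb R2=0xd0 R3=0xa5  N=1 Z=0
after  3: R0=0xcb R1=0xcb R2=0x1b R3=0xa5  N=0 Z=0
after  4: R0=0xcb R1=0xcb R2=0x00 R3=0xa5  N=0 Z=1
-- IRQ taken; context saved, return-PC = 5 --

SAVED = 0x00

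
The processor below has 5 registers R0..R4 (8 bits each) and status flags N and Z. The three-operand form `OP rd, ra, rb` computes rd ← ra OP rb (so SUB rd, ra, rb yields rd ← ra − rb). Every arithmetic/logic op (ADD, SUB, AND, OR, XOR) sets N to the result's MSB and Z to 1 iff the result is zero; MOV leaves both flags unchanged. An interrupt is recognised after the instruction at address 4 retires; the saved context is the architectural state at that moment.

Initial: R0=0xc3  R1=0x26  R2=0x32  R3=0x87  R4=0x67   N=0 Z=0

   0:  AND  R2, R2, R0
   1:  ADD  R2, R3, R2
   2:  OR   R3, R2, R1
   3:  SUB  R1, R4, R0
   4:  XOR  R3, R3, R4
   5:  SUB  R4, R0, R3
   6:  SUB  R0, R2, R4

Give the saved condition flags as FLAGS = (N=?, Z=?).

after  0: R0=0xc3 R1=0x26 R2=0x02 R3=0x87 R4=0x67  N=0 Z=0
after  1: R0=0xc3 R1=0x26 R2=0x89 R3=0x87 R4=0x67  N=1 Z=0
after  2: R0=0xc3 R1=0x26 R2=0x89 R3=0xaf R4=0x67  N=1 Z=0
after  3: R0=0xc3 R1=0xa4 R2=0x89 R3=0xaf R4=0x67  N=1 Z=0
after  4: R0=0xc3 R1=0xa4 R2=0x89 R3=0xc8 R4=0x67  N=1 Z=0
-- IRQ taken; context saved, return-PC = 5 --

FLAGS = (N=1, Z=0)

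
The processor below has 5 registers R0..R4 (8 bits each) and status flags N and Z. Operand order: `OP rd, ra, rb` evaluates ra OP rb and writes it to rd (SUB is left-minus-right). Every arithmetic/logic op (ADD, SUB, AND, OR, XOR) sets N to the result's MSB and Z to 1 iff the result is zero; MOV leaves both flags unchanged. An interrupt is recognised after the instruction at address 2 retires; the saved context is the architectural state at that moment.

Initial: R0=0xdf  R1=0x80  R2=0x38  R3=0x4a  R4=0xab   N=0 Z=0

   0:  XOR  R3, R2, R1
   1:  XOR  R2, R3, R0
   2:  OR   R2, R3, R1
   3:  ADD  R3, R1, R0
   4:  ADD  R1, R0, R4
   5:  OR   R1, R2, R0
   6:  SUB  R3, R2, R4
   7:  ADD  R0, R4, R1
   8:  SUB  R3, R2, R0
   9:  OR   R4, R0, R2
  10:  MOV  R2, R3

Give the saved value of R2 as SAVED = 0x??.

SAVED = 0xb8

after  0: R0=0xdf R1=0x80 R2=0x38 R3=0xb8 R4=0xab  N=1 Z=0
after  1: R0=0xdf R1=0x80 R2=0x67 R3=0xb8 R4=0xab  N=0 Z=0
after  2: R0=0xdf R1=0x80 R2=0xb8 R3=0xb8 R4=0xab  N=1 Z=0
-- IRQ taken; context saved, return-PC = 3 --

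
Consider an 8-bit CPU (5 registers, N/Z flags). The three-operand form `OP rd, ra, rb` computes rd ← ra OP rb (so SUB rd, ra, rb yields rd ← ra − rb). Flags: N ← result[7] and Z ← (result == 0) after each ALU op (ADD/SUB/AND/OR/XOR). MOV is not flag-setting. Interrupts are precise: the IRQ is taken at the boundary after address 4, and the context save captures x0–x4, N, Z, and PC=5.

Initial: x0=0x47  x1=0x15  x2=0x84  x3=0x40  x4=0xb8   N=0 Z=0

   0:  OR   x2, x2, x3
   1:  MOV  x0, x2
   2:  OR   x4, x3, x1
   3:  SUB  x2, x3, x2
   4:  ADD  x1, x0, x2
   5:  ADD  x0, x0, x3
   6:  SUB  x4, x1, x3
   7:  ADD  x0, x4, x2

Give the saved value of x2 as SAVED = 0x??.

after  0: x0=0x47 x1=0x15 x2=0xc4 x3=0x40 x4=0xb8  N=1 Z=0
after  1: x0=0xc4 x1=0x15 x2=0xc4 x3=0x40 x4=0xb8  N=1 Z=0
after  2: x0=0xc4 x1=0x15 x2=0xc4 x3=0x40 x4=0x55  N=0 Z=0
after  3: x0=0xc4 x1=0x15 x2=0x7c x3=0x40 x4=0x55  N=0 Z=0
after  4: x0=0xc4 x1=0x40 x2=0x7c x3=0x40 x4=0x55  N=0 Z=0
-- IRQ taken; context saved, return-PC = 5 --

SAVED = 0x7c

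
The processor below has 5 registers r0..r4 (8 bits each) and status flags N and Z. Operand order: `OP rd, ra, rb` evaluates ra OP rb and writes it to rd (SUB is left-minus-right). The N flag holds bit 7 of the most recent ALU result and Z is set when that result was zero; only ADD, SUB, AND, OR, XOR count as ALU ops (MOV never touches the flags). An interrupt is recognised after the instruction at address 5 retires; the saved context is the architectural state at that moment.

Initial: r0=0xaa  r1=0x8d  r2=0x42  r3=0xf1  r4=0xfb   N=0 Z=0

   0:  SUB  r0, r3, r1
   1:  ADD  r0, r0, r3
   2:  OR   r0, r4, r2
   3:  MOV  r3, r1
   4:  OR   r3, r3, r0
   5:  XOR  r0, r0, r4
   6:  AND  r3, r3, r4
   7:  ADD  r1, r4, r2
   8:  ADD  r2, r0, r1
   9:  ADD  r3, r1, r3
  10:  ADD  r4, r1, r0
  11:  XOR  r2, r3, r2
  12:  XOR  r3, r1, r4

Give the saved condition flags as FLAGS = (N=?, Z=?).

FLAGS = (N=0, Z=1)

after  0: r0=0x64 r1=0x8d r2=0x42 r3=0xf1 r4=0xfb  N=0 Z=0
after  1: r0=0x55 r1=0x8d r2=0x42 r3=0xf1 r4=0xfb  N=0 Z=0
after  2: r0=0xfb r1=0x8d r2=0x42 r3=0xf1 r4=0xfb  N=1 Z=0
after  3: r0=0xfb r1=0x8d r2=0x42 r3=0x8d r4=0xfb  N=1 Z=0
after  4: r0=0xfb r1=0x8d r2=0x42 r3=0xff r4=0xfb  N=1 Z=0
after  5: r0=0x00 r1=0x8d r2=0x42 r3=0xff r4=0xfb  N=0 Z=1
-- IRQ taken; context saved, return-PC = 6 --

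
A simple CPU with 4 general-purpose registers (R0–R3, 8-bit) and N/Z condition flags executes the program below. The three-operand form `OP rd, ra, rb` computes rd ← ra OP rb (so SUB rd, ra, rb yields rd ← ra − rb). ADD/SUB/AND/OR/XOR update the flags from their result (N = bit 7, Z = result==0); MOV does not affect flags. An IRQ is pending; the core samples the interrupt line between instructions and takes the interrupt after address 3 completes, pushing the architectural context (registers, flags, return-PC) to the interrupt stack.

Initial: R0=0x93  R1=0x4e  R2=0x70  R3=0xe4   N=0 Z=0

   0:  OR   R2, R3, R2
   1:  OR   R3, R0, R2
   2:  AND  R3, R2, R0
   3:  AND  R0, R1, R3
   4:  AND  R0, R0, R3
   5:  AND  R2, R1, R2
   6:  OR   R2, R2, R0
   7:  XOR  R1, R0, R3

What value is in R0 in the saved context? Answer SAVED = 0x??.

after  0: R0=0x93 R1=0x4e R2=0xf4 R3=0xe4  N=1 Z=0
after  1: R0=0x93 R1=0x4e R2=0xf4 R3=0xf7  N=1 Z=0
after  2: R0=0x93 R1=0x4e R2=0xf4 R3=0x90  N=1 Z=0
after  3: R0=0x00 R1=0x4e R2=0xf4 R3=0x90  N=0 Z=1
-- IRQ taken; context saved, return-PC = 4 --

SAVED = 0x00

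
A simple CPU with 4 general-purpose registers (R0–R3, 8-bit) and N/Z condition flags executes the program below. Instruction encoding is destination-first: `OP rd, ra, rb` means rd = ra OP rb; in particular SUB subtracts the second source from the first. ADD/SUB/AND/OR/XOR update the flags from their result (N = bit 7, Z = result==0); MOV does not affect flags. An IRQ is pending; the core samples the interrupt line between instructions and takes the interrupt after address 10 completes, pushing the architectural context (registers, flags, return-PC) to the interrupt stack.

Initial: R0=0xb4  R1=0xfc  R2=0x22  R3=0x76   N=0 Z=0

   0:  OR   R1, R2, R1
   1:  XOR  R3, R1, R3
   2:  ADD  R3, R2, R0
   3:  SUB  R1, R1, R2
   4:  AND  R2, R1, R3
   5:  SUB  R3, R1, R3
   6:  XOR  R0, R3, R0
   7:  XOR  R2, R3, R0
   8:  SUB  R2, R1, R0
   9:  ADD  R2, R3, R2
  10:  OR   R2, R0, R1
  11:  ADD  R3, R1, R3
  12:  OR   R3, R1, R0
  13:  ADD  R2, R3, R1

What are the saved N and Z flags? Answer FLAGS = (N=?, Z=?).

after  0: R0=0xb4 R1=0xfe R2=0x22 R3=0x76  N=1 Z=0
after  1: R0=0xb4 R1=0xfe R2=0x22 R3=0x88  N=1 Z=0
after  2: R0=0xb4 R1=0xfe R2=0x22 R3=0xd6  N=1 Z=0
after  3: R0=0xb4 R1=0xdc R2=0x22 R3=0xd6  N=1 Z=0
after  4: R0=0xb4 R1=0xdc R2=0xd4 R3=0xd6  N=1 Z=0
after  5: R0=0xb4 R1=0xdc R2=0xd4 R3=0x06  N=0 Z=0
after  6: R0=0xb2 R1=0xdc R2=0xd4 R3=0x06  N=1 Z=0
after  7: R0=0xb2 R1=0xdc R2=0xb4 R3=0x06  N=1 Z=0
after  8: R0=0xb2 R1=0xdc R2=0x2a R3=0x06  N=0 Z=0
after  9: R0=0xb2 R1=0xdc R2=0x30 R3=0x06  N=0 Z=0
after 10: R0=0xb2 R1=0xdc R2=0xfe R3=0x06  N=1 Z=0
-- IRQ taken; context saved, return-PC = 11 --

FLAGS = (N=1, Z=0)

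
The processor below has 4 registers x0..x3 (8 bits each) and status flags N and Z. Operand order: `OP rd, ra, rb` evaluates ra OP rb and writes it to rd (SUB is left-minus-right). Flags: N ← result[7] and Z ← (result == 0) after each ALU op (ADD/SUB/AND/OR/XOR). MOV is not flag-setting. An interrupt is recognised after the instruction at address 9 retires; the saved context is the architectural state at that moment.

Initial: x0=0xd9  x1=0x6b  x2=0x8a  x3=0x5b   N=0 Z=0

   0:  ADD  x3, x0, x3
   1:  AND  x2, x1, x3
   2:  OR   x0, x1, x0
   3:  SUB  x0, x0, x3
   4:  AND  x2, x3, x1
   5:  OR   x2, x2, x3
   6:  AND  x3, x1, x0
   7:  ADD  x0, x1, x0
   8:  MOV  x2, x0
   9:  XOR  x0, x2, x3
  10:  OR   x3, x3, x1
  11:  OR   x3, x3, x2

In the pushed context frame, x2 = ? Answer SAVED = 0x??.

SAVED = 0x32

after  0: x0=0xd9 x1=0x6b x2=0x8a x3=0x34  N=0 Z=0
after  1: x0=0xd9 x1=0x6b x2=0x20 x3=0x34  N=0 Z=0
after  2: x0=0xfb x1=0x6b x2=0x20 x3=0x34  N=1 Z=0
after  3: x0=0xc7 x1=0x6b x2=0x20 x3=0x34  N=1 Z=0
after  4: x0=0xc7 x1=0x6b x2=0x20 x3=0x34  N=0 Z=0
after  5: x0=0xc7 x1=0x6b x2=0x34 x3=0x34  N=0 Z=0
after  6: x0=0xc7 x1=0x6b x2=0x34 x3=0x43  N=0 Z=0
after  7: x0=0x32 x1=0x6b x2=0x34 x3=0x43  N=0 Z=0
after  8: x0=0x32 x1=0x6b x2=0x32 x3=0x43  N=0 Z=0
after  9: x0=0x71 x1=0x6b x2=0x32 x3=0x43  N=0 Z=0
-- IRQ taken; context saved, return-PC = 10 --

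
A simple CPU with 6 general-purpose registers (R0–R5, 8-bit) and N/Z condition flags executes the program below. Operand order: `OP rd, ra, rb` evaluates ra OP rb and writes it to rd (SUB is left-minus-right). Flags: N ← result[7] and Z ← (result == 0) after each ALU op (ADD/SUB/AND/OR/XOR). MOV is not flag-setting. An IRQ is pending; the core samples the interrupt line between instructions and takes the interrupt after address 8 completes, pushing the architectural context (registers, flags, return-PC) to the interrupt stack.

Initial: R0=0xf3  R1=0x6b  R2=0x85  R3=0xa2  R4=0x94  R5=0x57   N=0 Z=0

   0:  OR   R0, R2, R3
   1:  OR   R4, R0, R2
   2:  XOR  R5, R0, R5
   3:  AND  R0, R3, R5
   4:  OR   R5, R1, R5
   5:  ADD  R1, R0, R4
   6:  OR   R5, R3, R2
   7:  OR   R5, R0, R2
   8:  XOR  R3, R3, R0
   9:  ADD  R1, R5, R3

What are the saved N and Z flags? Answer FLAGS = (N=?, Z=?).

after  0: R0=0xa7 R1=0x6b R2=0x85 R3=0xa2 R4=0x94 R5=0x57  N=1 Z=0
after  1: R0=0xa7 R1=0x6b R2=0x85 R3=0xa2 R4=0xa7 R5=0x57  N=1 Z=0
after  2: R0=0xa7 R1=0x6b R2=0x85 R3=0xa2 R4=0xa7 R5=0xf0  N=1 Z=0
after  3: R0=0xa0 R1=0x6b R2=0x85 R3=0xa2 R4=0xa7 R5=0xf0  N=1 Z=0
after  4: R0=0xa0 R1=0x6b R2=0x85 R3=0xa2 R4=0xa7 R5=0xfb  N=1 Z=0
after  5: R0=0xa0 R1=0x47 R2=0x85 R3=0xa2 R4=0xa7 R5=0xfb  N=0 Z=0
after  6: R0=0xa0 R1=0x47 R2=0x85 R3=0xa2 R4=0xa7 R5=0xa7  N=1 Z=0
after  7: R0=0xa0 R1=0x47 R2=0x85 R3=0xa2 R4=0xa7 R5=0xa5  N=1 Z=0
after  8: R0=0xa0 R1=0x47 R2=0x85 R3=0x02 R4=0xa7 R5=0xa5  N=0 Z=0
-- IRQ taken; context saved, return-PC = 9 --

FLAGS = (N=0, Z=0)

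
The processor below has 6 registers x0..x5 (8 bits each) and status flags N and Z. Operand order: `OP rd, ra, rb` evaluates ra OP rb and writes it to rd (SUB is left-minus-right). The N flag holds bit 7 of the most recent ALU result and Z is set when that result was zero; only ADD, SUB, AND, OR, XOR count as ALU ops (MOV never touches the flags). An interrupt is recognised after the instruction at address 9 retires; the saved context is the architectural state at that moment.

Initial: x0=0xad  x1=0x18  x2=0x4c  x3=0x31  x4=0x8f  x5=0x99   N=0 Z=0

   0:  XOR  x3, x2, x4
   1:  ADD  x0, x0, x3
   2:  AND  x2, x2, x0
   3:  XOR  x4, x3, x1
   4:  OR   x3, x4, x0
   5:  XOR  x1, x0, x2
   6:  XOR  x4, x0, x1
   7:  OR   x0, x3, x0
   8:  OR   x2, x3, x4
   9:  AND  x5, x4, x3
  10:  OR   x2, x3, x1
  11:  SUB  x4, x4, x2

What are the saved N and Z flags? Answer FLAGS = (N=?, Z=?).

after  0: x0=0xad x1=0x18 x2=0x4c x3=0xc3 x4=0x8f x5=0x99  N=1 Z=0
after  1: x0=0x70 x1=0x18 x2=0x4c x3=0xc3 x4=0x8f x5=0x99  N=0 Z=0
after  2: x0=0x70 x1=0x18 x2=0x40 x3=0xc3 x4=0x8f x5=0x99  N=0 Z=0
after  3: x0=0x70 x1=0x18 x2=0x40 x3=0xc3 x4=0xdb x5=0x99  N=1 Z=0
after  4: x0=0x70 x1=0x18 x2=0x40 x3=0xfb x4=0xdb x5=0x99  N=1 Z=0
after  5: x0=0x70 x1=0x30 x2=0x40 x3=0xfb x4=0xdb x5=0x99  N=0 Z=0
after  6: x0=0x70 x1=0x30 x2=0x40 x3=0xfb x4=0x40 x5=0x99  N=0 Z=0
after  7: x0=0xfb x1=0x30 x2=0x40 x3=0xfb x4=0x40 x5=0x99  N=1 Z=0
after  8: x0=0xfb x1=0x30 x2=0xfb x3=0xfb x4=0x40 x5=0x99  N=1 Z=0
after  9: x0=0xfb x1=0x30 x2=0xfb x3=0xfb x4=0x40 x5=0x40  N=0 Z=0
-- IRQ taken; context saved, return-PC = 10 --

FLAGS = (N=0, Z=0)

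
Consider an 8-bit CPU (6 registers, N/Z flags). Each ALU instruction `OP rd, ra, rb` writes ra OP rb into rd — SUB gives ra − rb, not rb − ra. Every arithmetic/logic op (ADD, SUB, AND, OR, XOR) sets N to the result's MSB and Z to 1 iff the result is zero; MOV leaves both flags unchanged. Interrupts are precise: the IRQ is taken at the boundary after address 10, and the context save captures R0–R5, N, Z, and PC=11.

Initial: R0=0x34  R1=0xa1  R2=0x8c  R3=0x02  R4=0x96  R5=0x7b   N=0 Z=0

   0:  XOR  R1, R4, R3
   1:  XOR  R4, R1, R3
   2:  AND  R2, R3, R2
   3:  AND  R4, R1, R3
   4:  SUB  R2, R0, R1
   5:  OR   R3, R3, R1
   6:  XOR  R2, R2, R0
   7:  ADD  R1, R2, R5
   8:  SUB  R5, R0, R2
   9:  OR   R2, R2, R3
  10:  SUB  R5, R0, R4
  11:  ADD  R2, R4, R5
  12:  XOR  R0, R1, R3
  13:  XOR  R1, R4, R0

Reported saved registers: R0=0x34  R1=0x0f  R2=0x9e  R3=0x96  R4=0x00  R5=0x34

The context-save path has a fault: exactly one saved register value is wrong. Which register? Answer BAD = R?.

BAD = R2

after  0: R0=0x34 R1=0x94 R2=0x8c R3=0x02 R4=0x96 R5=0x7b  N=1 Z=0
after  1: R0=0x34 R1=0x94 R2=0x8c R3=0x02 R4=0x96 R5=0x7b  N=1 Z=0
after  2: R0=0x34 R1=0x94 R2=0x00 R3=0x02 R4=0x96 R5=0x7b  N=0 Z=1
after  3: R0=0x34 R1=0x94 R2=0x00 R3=0x02 R4=0x00 R5=0x7b  N=0 Z=1
after  4: R0=0x34 R1=0x94 R2=0xa0 R3=0x02 R4=0x00 R5=0x7b  N=1 Z=0
after  5: R0=0x34 R1=0x94 R2=0xa0 R3=0x96 R4=0x00 R5=0x7b  N=1 Z=0
after  6: R0=0x34 R1=0x94 R2=0x94 R3=0x96 R4=0x00 R5=0x7b  N=1 Z=0
after  7: R0=0x34 R1=0x0f R2=0x94 R3=0x96 R4=0x00 R5=0x7b  N=0 Z=0
after  8: R0=0x34 R1=0x0f R2=0x94 R3=0x96 R4=0x00 R5=0xa0  N=1 Z=0
after  9: R0=0x34 R1=0x0f R2=0x96 R3=0x96 R4=0x00 R5=0xa0  N=1 Z=0
after 10: R0=0x34 R1=0x0f R2=0x96 R3=0x96 R4=0x00 R5=0x34  N=0 Z=0
-- IRQ taken; context saved, return-PC = 11 --
mismatch: R2: reported 0x9e vs actual 0x96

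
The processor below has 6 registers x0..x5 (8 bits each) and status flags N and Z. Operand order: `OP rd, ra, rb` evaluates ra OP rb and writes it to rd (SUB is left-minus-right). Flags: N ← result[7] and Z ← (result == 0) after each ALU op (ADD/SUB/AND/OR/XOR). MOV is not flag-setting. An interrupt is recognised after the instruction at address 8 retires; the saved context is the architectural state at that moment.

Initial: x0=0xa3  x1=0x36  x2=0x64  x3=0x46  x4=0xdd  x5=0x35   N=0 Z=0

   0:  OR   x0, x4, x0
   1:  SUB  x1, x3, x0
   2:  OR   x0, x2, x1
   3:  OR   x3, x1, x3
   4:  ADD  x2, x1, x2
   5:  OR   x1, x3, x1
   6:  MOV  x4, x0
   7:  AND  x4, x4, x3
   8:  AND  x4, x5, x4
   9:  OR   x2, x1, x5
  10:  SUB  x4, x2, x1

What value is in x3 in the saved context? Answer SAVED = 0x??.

SAVED = 0x47

after  0: x0=0xff x1=0x36 x2=0x64 x3=0x46 x4=0xdd x5=0x35  N=1 Z=0
after  1: x0=0xff x1=0x47 x2=0x64 x3=0x46 x4=0xdd x5=0x35  N=0 Z=0
after  2: x0=0x67 x1=0x47 x2=0x64 x3=0x46 x4=0xdd x5=0x35  N=0 Z=0
after  3: x0=0x67 x1=0x47 x2=0x64 x3=0x47 x4=0xdd x5=0x35  N=0 Z=0
after  4: x0=0x67 x1=0x47 x2=0xab x3=0x47 x4=0xdd x5=0x35  N=1 Z=0
after  5: x0=0x67 x1=0x47 x2=0xab x3=0x47 x4=0xdd x5=0x35  N=0 Z=0
after  6: x0=0x67 x1=0x47 x2=0xab x3=0x47 x4=0x67 x5=0x35  N=0 Z=0
after  7: x0=0x67 x1=0x47 x2=0xab x3=0x47 x4=0x47 x5=0x35  N=0 Z=0
after  8: x0=0x67 x1=0x47 x2=0xab x3=0x47 x4=0x05 x5=0x35  N=0 Z=0
-- IRQ taken; context saved, return-PC = 9 --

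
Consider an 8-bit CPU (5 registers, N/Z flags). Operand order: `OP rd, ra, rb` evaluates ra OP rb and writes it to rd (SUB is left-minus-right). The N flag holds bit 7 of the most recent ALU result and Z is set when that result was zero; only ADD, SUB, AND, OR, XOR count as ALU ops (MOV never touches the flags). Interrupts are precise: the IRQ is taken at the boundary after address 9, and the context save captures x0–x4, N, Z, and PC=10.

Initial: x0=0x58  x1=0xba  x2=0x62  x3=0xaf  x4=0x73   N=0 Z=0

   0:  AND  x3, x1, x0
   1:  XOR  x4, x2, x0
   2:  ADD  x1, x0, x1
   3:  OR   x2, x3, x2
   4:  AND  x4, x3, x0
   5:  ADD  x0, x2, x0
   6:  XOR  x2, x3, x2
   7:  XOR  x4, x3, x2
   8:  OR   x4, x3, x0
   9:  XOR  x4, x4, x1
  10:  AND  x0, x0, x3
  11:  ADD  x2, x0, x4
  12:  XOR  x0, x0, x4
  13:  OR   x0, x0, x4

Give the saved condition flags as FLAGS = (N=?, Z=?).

after  0: x0=0x58 x1=0xba x2=0x62 x3=0x18 x4=0x73  N=0 Z=0
after  1: x0=0x58 x1=0xba x2=0x62 x3=0x18 x4=0x3a  N=0 Z=0
after  2: x0=0x58 x1=0x12 x2=0x62 x3=0x18 x4=0x3a  N=0 Z=0
after  3: x0=0x58 x1=0x12 x2=0x7a x3=0x18 x4=0x3a  N=0 Z=0
after  4: x0=0x58 x1=0x12 x2=0x7a x3=0x18 x4=0x18  N=0 Z=0
after  5: x0=0xd2 x1=0x12 x2=0x7a x3=0x18 x4=0x18  N=1 Z=0
after  6: x0=0xd2 x1=0x12 x2=0x62 x3=0x18 x4=0x18  N=0 Z=0
after  7: x0=0xd2 x1=0x12 x2=0x62 x3=0x18 x4=0x7a  N=0 Z=0
after  8: x0=0xd2 x1=0x12 x2=0x62 x3=0x18 x4=0xda  N=1 Z=0
after  9: x0=0xd2 x1=0x12 x2=0x62 x3=0x18 x4=0xc8  N=1 Z=0
-- IRQ taken; context saved, return-PC = 10 --

FLAGS = (N=1, Z=0)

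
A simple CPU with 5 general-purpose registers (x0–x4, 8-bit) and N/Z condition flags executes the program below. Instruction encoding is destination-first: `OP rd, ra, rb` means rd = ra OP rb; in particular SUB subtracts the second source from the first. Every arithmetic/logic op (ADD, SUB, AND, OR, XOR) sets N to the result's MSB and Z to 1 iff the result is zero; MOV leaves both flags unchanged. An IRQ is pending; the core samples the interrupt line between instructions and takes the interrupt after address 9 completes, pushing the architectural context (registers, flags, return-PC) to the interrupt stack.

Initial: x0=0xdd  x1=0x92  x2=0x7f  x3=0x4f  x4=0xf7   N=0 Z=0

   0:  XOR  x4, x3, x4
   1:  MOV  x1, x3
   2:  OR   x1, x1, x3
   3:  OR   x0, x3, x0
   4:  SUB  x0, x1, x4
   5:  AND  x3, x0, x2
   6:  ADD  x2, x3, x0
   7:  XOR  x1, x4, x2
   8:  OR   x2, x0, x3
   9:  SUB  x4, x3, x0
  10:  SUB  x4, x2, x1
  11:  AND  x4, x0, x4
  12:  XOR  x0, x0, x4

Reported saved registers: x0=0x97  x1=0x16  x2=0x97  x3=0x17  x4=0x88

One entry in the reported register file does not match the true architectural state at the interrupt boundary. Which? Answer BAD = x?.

BAD = x4

after  0: x0=0xdd x1=0x92 x2=0x7f x3=0x4f x4=0xb8  N=1 Z=0
after  1: x0=0xdd x1=0x4f x2=0x7f x3=0x4f x4=0xb8  N=1 Z=0
after  2: x0=0xdd x1=0x4f x2=0x7f x3=0x4f x4=0xb8  N=0 Z=0
after  3: x0=0xdf x1=0x4f x2=0x7f x3=0x4f x4=0xb8  N=1 Z=0
after  4: x0=0x97 x1=0x4f x2=0x7f x3=0x4f x4=0xb8  N=1 Z=0
after  5: x0=0x97 x1=0x4f x2=0x7f x3=0x17 x4=0xb8  N=0 Z=0
after  6: x0=0x97 x1=0x4f x2=0xae x3=0x17 x4=0xb8  N=1 Z=0
after  7: x0=0x97 x1=0x16 x2=0xae x3=0x17 x4=0xb8  N=0 Z=0
after  8: x0=0x97 x1=0x16 x2=0x97 x3=0x17 x4=0xb8  N=1 Z=0
after  9: x0=0x97 x1=0x16 x2=0x97 x3=0x17 x4=0x80  N=1 Z=0
-- IRQ taken; context saved, return-PC = 10 --
mismatch: x4: reported 0x88 vs actual 0x80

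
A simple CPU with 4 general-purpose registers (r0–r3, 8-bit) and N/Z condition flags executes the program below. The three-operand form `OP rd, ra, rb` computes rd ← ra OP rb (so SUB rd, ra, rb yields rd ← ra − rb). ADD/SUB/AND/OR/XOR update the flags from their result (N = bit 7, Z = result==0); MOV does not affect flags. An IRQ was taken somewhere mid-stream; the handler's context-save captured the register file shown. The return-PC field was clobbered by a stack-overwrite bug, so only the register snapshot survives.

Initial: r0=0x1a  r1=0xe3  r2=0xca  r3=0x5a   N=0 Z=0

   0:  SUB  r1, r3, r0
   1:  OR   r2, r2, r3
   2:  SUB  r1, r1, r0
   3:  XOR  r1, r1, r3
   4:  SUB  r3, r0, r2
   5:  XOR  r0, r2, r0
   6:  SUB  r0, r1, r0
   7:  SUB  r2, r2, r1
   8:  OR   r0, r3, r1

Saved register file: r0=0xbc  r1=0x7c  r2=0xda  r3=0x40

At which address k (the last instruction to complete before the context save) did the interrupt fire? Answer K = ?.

K = 6

after  0: r0=0x1a r1=0x40 r2=0xca r3=0x5a  N=0 Z=0
after  1: r0=0x1a r1=0x40 r2=0xda r3=0x5a  N=1 Z=0
after  2: r0=0x1a r1=0x26 r2=0xda r3=0x5a  N=0 Z=0
after  3: r0=0x1a r1=0x7c r2=0xda r3=0x5a  N=0 Z=0
after  4: r0=0x1a r1=0x7c r2=0xda r3=0x40  N=0 Z=0
after  5: r0=0xc0 r1=0x7c r2=0xda r3=0x40  N=1 Z=0
after  6: r0=0xbc r1=0x7c r2=0xda r3=0x40  N=1 Z=0
-- IRQ taken; context saved, return-PC = 7 --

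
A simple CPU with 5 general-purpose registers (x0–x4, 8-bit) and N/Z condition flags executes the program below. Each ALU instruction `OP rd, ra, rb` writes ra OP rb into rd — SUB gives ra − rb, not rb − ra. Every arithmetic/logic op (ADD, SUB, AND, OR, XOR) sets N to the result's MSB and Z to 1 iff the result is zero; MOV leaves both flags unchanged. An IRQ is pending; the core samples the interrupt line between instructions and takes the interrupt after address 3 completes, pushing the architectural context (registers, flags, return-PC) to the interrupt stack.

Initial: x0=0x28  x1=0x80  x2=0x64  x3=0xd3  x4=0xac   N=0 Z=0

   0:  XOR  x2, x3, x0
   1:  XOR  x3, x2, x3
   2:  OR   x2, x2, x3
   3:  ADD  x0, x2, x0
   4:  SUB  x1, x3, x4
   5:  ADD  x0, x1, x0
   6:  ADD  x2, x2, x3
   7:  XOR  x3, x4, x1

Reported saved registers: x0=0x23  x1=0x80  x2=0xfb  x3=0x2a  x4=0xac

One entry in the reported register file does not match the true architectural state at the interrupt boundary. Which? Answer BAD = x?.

BAD = x3

after  0: x0=0x28 x1=0x80 x2=0xfb x3=0xd3 x4=0xac  N=1 Z=0
after  1: x0=0x28 x1=0x80 x2=0xfb x3=0x28 x4=0xac  N=0 Z=0
after  2: x0=0x28 x1=0x80 x2=0xfb x3=0x28 x4=0xac  N=1 Z=0
after  3: x0=0x23 x1=0x80 x2=0xfb x3=0x28 x4=0xac  N=0 Z=0
-- IRQ taken; context saved, return-PC = 4 --
mismatch: x3: reported 0x2a vs actual 0x28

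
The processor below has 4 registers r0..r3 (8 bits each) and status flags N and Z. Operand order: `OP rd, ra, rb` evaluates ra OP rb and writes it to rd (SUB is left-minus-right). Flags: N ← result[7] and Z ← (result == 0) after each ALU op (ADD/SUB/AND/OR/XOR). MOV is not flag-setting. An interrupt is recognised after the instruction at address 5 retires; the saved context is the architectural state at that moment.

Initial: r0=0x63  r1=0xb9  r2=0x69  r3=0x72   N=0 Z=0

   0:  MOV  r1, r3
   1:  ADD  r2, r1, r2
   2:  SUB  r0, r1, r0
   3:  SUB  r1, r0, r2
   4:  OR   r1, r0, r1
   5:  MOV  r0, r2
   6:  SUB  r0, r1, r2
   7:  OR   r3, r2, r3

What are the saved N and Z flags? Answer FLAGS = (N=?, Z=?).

FLAGS = (N=0, Z=0)

after  0: r0=0x63 r1=0x72 r2=0x69 r3=0x72  N=0 Z=0
after  1: r0=0x63 r1=0x72 r2=0xdb r3=0x72  N=1 Z=0
after  2: r0=0x0f r1=0x72 r2=0xdb r3=0x72  N=0 Z=0
after  3: r0=0x0f r1=0x34 r2=0xdb r3=0x72  N=0 Z=0
after  4: r0=0x0f r1=0x3f r2=0xdb r3=0x72  N=0 Z=0
after  5: r0=0xdb r1=0x3f r2=0xdb r3=0x72  N=0 Z=0
-- IRQ taken; context saved, return-PC = 6 --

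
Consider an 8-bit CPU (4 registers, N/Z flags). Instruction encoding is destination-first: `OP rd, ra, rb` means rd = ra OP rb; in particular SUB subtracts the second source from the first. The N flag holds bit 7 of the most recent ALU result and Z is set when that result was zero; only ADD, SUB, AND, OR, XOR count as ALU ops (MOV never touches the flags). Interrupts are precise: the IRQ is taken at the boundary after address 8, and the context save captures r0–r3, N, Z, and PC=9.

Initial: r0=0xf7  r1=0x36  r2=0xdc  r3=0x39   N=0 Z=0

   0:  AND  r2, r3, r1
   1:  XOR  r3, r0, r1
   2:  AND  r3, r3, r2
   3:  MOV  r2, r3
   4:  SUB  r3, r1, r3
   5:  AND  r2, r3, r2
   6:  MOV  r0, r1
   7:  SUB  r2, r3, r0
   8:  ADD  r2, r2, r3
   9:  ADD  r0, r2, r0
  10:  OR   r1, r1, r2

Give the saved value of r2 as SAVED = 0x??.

after  0: r0=0xf7 r1=0x36 r2=0x30 r3=0x39  N=0 Z=0
after  1: r0=0xf7 r1=0x36 r2=0x30 r3=0xc1  N=1 Z=0
after  2: r0=0xf7 r1=0x36 r2=0x30 r3=0x00  N=0 Z=1
after  3: r0=0xf7 r1=0x36 r2=0x00 r3=0x00  N=0 Z=1
after  4: r0=0xf7 r1=0x36 r2=0x00 r3=0x36  N=0 Z=0
after  5: r0=0xf7 r1=0x36 r2=0x00 r3=0x36  N=0 Z=1
after  6: r0=0x36 r1=0x36 r2=0x00 r3=0x36  N=0 Z=1
after  7: r0=0x36 r1=0x36 r2=0x00 r3=0x36  N=0 Z=1
after  8: r0=0x36 r1=0x36 r2=0x36 r3=0x36  N=0 Z=0
-- IRQ taken; context saved, return-PC = 9 --

SAVED = 0x36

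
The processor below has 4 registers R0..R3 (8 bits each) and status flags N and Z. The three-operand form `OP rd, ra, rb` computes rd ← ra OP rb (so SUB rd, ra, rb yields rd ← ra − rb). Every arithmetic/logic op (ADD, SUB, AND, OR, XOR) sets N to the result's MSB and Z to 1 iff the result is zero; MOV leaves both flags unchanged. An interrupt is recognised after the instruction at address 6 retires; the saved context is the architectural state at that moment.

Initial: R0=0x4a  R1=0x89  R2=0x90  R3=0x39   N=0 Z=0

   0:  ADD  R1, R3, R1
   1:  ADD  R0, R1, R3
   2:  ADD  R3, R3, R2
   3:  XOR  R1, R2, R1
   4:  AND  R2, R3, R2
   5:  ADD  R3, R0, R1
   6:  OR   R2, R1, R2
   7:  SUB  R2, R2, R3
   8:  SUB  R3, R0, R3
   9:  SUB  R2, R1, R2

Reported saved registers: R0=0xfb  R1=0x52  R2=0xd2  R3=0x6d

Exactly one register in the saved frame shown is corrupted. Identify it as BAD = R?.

BAD = R3

after  0: R0=0x4a R1=0xc2 R2=0x90 R3=0x39  N=1 Z=0
after  1: R0=0xfb R1=0xc2 R2=0x90 R3=0x39  N=1 Z=0
after  2: R0=0xfb R1=0xc2 R2=0x90 R3=0xc9  N=1 Z=0
after  3: R0=0xfb R1=0x52 R2=0x90 R3=0xc9  N=0 Z=0
after  4: R0=0xfb R1=0x52 R2=0x80 R3=0xc9  N=1 Z=0
after  5: R0=0xfb R1=0x52 R2=0x80 R3=0x4d  N=0 Z=0
after  6: R0=0xfb R1=0x52 R2=0xd2 R3=0x4d  N=1 Z=0
-- IRQ taken; context saved, return-PC = 7 --
mismatch: R3: reported 0x6d vs actual 0x4d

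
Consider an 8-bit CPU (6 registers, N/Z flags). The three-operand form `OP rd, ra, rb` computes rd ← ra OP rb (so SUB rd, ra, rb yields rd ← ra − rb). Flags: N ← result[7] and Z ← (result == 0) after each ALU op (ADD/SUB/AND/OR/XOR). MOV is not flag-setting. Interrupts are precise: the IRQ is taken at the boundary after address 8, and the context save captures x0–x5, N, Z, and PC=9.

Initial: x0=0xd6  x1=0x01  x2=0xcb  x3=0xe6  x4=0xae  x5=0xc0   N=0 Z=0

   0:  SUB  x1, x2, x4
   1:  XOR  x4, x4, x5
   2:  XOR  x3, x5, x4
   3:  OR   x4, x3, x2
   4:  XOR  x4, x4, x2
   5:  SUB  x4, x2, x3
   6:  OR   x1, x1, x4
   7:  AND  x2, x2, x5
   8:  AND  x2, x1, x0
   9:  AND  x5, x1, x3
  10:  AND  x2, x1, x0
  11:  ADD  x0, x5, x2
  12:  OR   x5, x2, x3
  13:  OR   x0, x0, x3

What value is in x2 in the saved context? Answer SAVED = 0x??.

after  0: x0=0xd6 x1=0x1d x2=0xcb x3=0xe6 x4=0xae x5=0xc0  N=0 Z=0
after  1: x0=0xd6 x1=0x1d x2=0xcb x3=0xe6 x4=0x6e x5=0xc0  N=0 Z=0
after  2: x0=0xd6 x1=0x1d x2=0xcb x3=0xae x4=0x6e x5=0xc0  N=1 Z=0
after  3: x0=0xd6 x1=0x1d x2=0xcb x3=0xae x4=0xef x5=0xc0  N=1 Z=0
after  4: x0=0xd6 x1=0x1d x2=0xcb x3=0xae x4=0x24 x5=0xc0  N=0 Z=0
after  5: x0=0xd6 x1=0x1d x2=0xcb x3=0xae x4=0x1d x5=0xc0  N=0 Z=0
after  6: x0=0xd6 x1=0x1d x2=0xcb x3=0xae x4=0x1d x5=0xc0  N=0 Z=0
after  7: x0=0xd6 x1=0x1d x2=0xc0 x3=0xae x4=0x1d x5=0xc0  N=1 Z=0
after  8: x0=0xd6 x1=0x1d x2=0x14 x3=0xae x4=0x1d x5=0xc0  N=0 Z=0
-- IRQ taken; context saved, return-PC = 9 --

SAVED = 0x14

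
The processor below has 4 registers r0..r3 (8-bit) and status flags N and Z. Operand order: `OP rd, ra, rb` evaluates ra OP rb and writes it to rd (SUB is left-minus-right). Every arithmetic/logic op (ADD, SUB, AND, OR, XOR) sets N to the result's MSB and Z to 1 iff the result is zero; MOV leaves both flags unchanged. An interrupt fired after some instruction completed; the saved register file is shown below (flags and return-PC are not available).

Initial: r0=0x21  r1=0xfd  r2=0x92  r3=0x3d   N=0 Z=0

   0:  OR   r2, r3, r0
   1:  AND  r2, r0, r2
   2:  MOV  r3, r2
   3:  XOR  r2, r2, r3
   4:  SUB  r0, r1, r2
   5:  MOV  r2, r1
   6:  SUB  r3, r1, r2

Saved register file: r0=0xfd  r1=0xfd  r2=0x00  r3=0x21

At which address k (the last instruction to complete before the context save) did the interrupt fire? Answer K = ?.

K = 4

after  0: r0=0x21 r1=0xfd r2=0x3d r3=0x3d  N=0 Z=0
after  1: r0=0x21 r1=0xfd r2=0x21 r3=0x3d  N=0 Z=0
after  2: r0=0x21 r1=0xfd r2=0x21 r3=0x21  N=0 Z=0
after  3: r0=0x21 r1=0xfd r2=0x00 r3=0x21  N=0 Z=1
after  4: r0=0xfd r1=0xfd r2=0x00 r3=0x21  N=1 Z=0
-- IRQ taken; context saved, return-PC = 5 --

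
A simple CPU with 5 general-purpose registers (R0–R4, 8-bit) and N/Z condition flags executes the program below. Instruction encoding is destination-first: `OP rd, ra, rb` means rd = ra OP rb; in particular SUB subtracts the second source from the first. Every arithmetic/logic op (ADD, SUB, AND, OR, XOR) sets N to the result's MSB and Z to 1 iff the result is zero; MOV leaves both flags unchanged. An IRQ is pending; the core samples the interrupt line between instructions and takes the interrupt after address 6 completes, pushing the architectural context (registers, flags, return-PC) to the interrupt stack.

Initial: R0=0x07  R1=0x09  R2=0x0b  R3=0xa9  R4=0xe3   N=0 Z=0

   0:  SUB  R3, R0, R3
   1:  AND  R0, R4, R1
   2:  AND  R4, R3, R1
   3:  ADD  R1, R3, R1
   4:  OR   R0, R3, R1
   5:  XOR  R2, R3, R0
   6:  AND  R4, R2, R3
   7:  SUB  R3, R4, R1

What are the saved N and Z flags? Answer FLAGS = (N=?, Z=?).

after  0: R0=0x07 R1=0x09 R2=0x0b R3=0x5e R4=0xe3  N=0 Z=0
after  1: R0=0x01 R1=0x09 R2=0x0b R3=0x5e R4=0xe3  N=0 Z=0
after  2: R0=0x01 R1=0x09 R2=0x0b R3=0x5e R4=0x08  N=0 Z=0
after  3: R0=0x01 R1=0x67 R2=0x0b R3=0x5e R4=0x08  N=0 Z=0
after  4: R0=0x7f R1=0x67 R2=0x0b R3=0x5e R4=0x08  N=0 Z=0
after  5: R0=0x7f R1=0x67 R2=0x21 R3=0x5e R4=0x08  N=0 Z=0
after  6: R0=0x7f R1=0x67 R2=0x21 R3=0x5e R4=0x00  N=0 Z=1
-- IRQ taken; context saved, return-PC = 7 --

FLAGS = (N=0, Z=1)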